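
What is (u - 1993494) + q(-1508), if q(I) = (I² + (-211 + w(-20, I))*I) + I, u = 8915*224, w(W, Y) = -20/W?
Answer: 2592702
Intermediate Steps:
u = 1996960
q(I) = I² - 209*I (q(I) = (I² + (-211 - 20/(-20))*I) + I = (I² + (-211 - 20*(-1/20))*I) + I = (I² + (-211 + 1)*I) + I = (I² - 210*I) + I = I² - 209*I)
(u - 1993494) + q(-1508) = (1996960 - 1993494) - 1508*(-209 - 1508) = 3466 - 1508*(-1717) = 3466 + 2589236 = 2592702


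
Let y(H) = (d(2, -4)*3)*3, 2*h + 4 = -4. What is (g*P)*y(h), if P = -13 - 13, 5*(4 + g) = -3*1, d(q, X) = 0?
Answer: 0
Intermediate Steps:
g = -23/5 (g = -4 + (-3*1)/5 = -4 + (1/5)*(-3) = -4 - 3/5 = -23/5 ≈ -4.6000)
h = -4 (h = -2 + (1/2)*(-4) = -2 - 2 = -4)
P = -26
y(H) = 0 (y(H) = (0*3)*3 = 0*3 = 0)
(g*P)*y(h) = -23/5*(-26)*0 = (598/5)*0 = 0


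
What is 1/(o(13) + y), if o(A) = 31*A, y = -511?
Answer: -1/108 ≈ -0.0092593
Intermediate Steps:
1/(o(13) + y) = 1/(31*13 - 511) = 1/(403 - 511) = 1/(-108) = -1/108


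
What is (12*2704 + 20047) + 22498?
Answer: 74993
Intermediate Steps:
(12*2704 + 20047) + 22498 = (32448 + 20047) + 22498 = 52495 + 22498 = 74993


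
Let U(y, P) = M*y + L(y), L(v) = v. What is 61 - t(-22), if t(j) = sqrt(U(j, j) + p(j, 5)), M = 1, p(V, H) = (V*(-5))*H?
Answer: 61 - sqrt(506) ≈ 38.506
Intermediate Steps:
p(V, H) = -5*H*V (p(V, H) = (-5*V)*H = -5*H*V)
U(y, P) = 2*y (U(y, P) = 1*y + y = y + y = 2*y)
t(j) = sqrt(23)*sqrt(-j) (t(j) = sqrt(2*j - 5*5*j) = sqrt(2*j - 25*j) = sqrt(-23*j) = sqrt(23)*sqrt(-j))
61 - t(-22) = 61 - sqrt(23)*sqrt(-1*(-22)) = 61 - sqrt(23)*sqrt(22) = 61 - sqrt(506)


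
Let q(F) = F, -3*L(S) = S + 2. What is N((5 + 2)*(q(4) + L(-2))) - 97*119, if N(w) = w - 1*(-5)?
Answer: -11510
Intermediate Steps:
L(S) = -⅔ - S/3 (L(S) = -(S + 2)/3 = -(2 + S)/3 = -⅔ - S/3)
N(w) = 5 + w (N(w) = w + 5 = 5 + w)
N((5 + 2)*(q(4) + L(-2))) - 97*119 = (5 + (5 + 2)*(4 + (-⅔ - ⅓*(-2)))) - 97*119 = (5 + 7*(4 + (-⅔ + ⅔))) - 11543 = (5 + 7*(4 + 0)) - 11543 = (5 + 7*4) - 11543 = (5 + 28) - 11543 = 33 - 11543 = -11510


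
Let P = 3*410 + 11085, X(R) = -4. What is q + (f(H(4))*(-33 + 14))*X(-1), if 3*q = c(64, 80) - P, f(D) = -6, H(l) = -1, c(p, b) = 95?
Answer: -13588/3 ≈ -4529.3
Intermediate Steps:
P = 12315 (P = 1230 + 11085 = 12315)
q = -12220/3 (q = (95 - 1*12315)/3 = (95 - 12315)/3 = (⅓)*(-12220) = -12220/3 ≈ -4073.3)
q + (f(H(4))*(-33 + 14))*X(-1) = -12220/3 - 6*(-33 + 14)*(-4) = -12220/3 - 6*(-19)*(-4) = -12220/3 + 114*(-4) = -12220/3 - 456 = -13588/3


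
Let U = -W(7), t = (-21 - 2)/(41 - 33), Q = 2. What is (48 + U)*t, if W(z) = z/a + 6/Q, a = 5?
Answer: -2507/20 ≈ -125.35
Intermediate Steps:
W(z) = 3 + z/5 (W(z) = z/5 + 6/2 = z*(1/5) + 6*(1/2) = z/5 + 3 = 3 + z/5)
t = -23/8 ≈ -2.8750
U = -22/5 (U = -(3 + (1/5)*7) = -(3 + 7/5) = -1*22/5 = -22/5 ≈ -4.4000)
(48 + U)*t = (48 - 22/5)*(-23/8) = (218/5)*(-23/8) = -2507/20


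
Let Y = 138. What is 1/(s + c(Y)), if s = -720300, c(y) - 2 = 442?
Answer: -1/719856 ≈ -1.3892e-6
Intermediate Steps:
c(y) = 444 (c(y) = 2 + 442 = 444)
1/(s + c(Y)) = 1/(-720300 + 444) = 1/(-719856) = -1/719856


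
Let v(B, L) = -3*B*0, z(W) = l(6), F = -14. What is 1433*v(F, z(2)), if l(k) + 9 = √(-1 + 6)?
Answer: 0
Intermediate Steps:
l(k) = -9 + √5 (l(k) = -9 + √(-1 + 6) = -9 + √5)
z(W) = -9 + √5
v(B, L) = 0
1433*v(F, z(2)) = 1433*0 = 0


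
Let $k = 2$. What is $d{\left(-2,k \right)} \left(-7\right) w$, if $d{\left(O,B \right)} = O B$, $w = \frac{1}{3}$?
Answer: $\frac{28}{3} \approx 9.3333$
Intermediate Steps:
$w = \frac{1}{3} \approx 0.33333$
$d{\left(O,B \right)} = B O$
$d{\left(-2,k \right)} \left(-7\right) w = 2 \left(-2\right) \left(-7\right) \frac{1}{3} = \left(-4\right) \left(-7\right) \frac{1}{3} = 28 \cdot \frac{1}{3} = \frac{28}{3}$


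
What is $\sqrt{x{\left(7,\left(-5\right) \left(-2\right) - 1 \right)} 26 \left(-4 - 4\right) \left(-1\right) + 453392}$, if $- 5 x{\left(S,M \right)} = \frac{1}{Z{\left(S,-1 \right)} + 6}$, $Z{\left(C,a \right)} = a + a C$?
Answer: $\frac{222 \sqrt{230}}{5} \approx 673.36$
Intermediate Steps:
$Z{\left(C,a \right)} = a + C a$
$x{\left(S,M \right)} = - \frac{1}{5 \left(5 - S\right)}$ ($x{\left(S,M \right)} = - \frac{1}{5 \left(- (1 + S) + 6\right)} = - \frac{1}{5 \left(\left(-1 - S\right) + 6\right)} = - \frac{1}{5 \left(5 - S\right)}$)
$\sqrt{x{\left(7,\left(-5\right) \left(-2\right) - 1 \right)} 26 \left(-4 - 4\right) \left(-1\right) + 453392} = \sqrt{\frac{1}{5 \left(-5 + 7\right)} 26 \left(-4 - 4\right) \left(-1\right) + 453392} = \sqrt{\frac{1}{5 \cdot 2} \cdot 26 \left(\left(-8\right) \left(-1\right)\right) + 453392} = \sqrt{\frac{1}{5} \cdot \frac{1}{2} \cdot 26 \cdot 8 + 453392} = \sqrt{\frac{1}{10} \cdot 26 \cdot 8 + 453392} = \sqrt{\frac{13}{5} \cdot 8 + 453392} = \sqrt{\frac{104}{5} + 453392} = \sqrt{\frac{2267064}{5}} = \frac{222 \sqrt{230}}{5}$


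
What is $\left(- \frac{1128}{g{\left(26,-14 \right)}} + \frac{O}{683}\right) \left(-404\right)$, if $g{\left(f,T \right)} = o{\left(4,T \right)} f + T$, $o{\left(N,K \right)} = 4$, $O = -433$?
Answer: $\frac{54499196}{10245} \approx 5319.6$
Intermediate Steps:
$g{\left(f,T \right)} = T + 4 f$ ($g{\left(f,T \right)} = 4 f + T = T + 4 f$)
$\left(- \frac{1128}{g{\left(26,-14 \right)}} + \frac{O}{683}\right) \left(-404\right) = \left(- \frac{1128}{-14 + 4 \cdot 26} - \frac{433}{683}\right) \left(-404\right) = \left(- \frac{1128}{-14 + 104} - \frac{433}{683}\right) \left(-404\right) = \left(- \frac{1128}{90} - \frac{433}{683}\right) \left(-404\right) = \left(\left(-1128\right) \frac{1}{90} - \frac{433}{683}\right) \left(-404\right) = \left(- \frac{188}{15} - \frac{433}{683}\right) \left(-404\right) = \left(- \frac{134899}{10245}\right) \left(-404\right) = \frac{54499196}{10245}$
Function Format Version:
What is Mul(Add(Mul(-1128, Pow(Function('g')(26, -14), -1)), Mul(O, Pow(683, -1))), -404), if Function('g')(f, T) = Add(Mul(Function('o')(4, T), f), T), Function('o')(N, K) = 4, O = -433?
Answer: Rational(54499196, 10245) ≈ 5319.6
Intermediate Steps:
Function('g')(f, T) = Add(T, Mul(4, f)) (Function('g')(f, T) = Add(Mul(4, f), T) = Add(T, Mul(4, f)))
Mul(Add(Mul(-1128, Pow(Function('g')(26, -14), -1)), Mul(O, Pow(683, -1))), -404) = Mul(Add(Mul(-1128, Pow(Add(-14, Mul(4, 26)), -1)), Mul(-433, Pow(683, -1))), -404) = Mul(Add(Mul(-1128, Pow(Add(-14, 104), -1)), Mul(-433, Rational(1, 683))), -404) = Mul(Add(Mul(-1128, Pow(90, -1)), Rational(-433, 683)), -404) = Mul(Add(Mul(-1128, Rational(1, 90)), Rational(-433, 683)), -404) = Mul(Add(Rational(-188, 15), Rational(-433, 683)), -404) = Mul(Rational(-134899, 10245), -404) = Rational(54499196, 10245)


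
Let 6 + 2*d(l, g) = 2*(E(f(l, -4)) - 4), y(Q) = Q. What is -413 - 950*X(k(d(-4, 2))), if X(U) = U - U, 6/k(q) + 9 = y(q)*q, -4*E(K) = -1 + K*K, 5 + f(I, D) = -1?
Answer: -413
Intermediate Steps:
f(I, D) = -6 (f(I, D) = -5 - 1 = -6)
E(K) = ¼ - K²/4 (E(K) = -(-1 + K*K)/4 = -(-1 + K²)/4 = ¼ - K²/4)
d(l, g) = -63/4 (d(l, g) = -3 + (2*((¼ - ¼*(-6)²) - 4))/2 = -3 + (2*((¼ - ¼*36) - 4))/2 = -3 + (2*((¼ - 9) - 4))/2 = -3 + (2*(-35/4 - 4))/2 = -3 + (2*(-51/4))/2 = -3 + (½)*(-51/2) = -3 - 51/4 = -63/4)
k(q) = 6/(-9 + q²) (k(q) = 6/(-9 + q*q) = 6/(-9 + q²))
X(U) = 0
-413 - 950*X(k(d(-4, 2))) = -413 - 950*0 = -413 + 0 = -413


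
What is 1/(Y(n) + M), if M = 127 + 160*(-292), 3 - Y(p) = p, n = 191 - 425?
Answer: -1/46356 ≈ -2.1572e-5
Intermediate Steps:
n = -234
Y(p) = 3 - p
M = -46593 (M = 127 - 46720 = -46593)
1/(Y(n) + M) = 1/((3 - 1*(-234)) - 46593) = 1/((3 + 234) - 46593) = 1/(237 - 46593) = 1/(-46356) = -1/46356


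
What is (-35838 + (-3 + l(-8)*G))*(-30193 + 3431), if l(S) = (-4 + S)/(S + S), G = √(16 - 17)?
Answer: 959176842 - 40143*I/2 ≈ 9.5918e+8 - 20072.0*I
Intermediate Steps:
G = I (G = √(-1) = I ≈ 1.0*I)
l(S) = (-4 + S)/(2*S) (l(S) = (-4 + S)/((2*S)) = (-4 + S)*(1/(2*S)) = (-4 + S)/(2*S))
(-35838 + (-3 + l(-8)*G))*(-30193 + 3431) = (-35838 + (-3 + ((½)*(-4 - 8)/(-8))*I))*(-30193 + 3431) = (-35838 + (-3 + ((½)*(-⅛)*(-12))*I))*(-26762) = (-35838 + (-3 + 3*I/4))*(-26762) = (-35841 + 3*I/4)*(-26762) = 959176842 - 40143*I/2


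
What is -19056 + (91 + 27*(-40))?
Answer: -20045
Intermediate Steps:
-19056 + (91 + 27*(-40)) = -19056 + (91 - 1080) = -19056 - 989 = -20045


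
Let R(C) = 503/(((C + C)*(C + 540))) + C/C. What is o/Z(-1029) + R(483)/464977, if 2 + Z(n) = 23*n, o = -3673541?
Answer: 1687987120508388775/10875873333497634 ≈ 155.20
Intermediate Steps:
Z(n) = -2 + 23*n
R(C) = 1 + 503/(2*C*(540 + C)) (R(C) = 503/(((2*C)*(540 + C))) + 1 = 503/((2*C*(540 + C))) + 1 = 503*(1/(2*C*(540 + C))) + 1 = 503/(2*C*(540 + C)) + 1 = 1 + 503/(2*C*(540 + C)))
o/Z(-1029) + R(483)/464977 = -3673541/(-2 + 23*(-1029)) + ((503/2 + 483**2 + 540*483)/(483*(540 + 483)))/464977 = -3673541/(-2 - 23667) + ((1/483)*(503/2 + 233289 + 260820)/1023)*(1/464977) = -3673541/(-23669) + ((1/483)*(1/1023)*(988721/2))*(1/464977) = -3673541*(-1/23669) + (988721/988218)*(1/464977) = 3673541/23669 + 988721/459498640986 = 1687987120508388775/10875873333497634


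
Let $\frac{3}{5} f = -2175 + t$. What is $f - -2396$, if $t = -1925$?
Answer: $- \frac{13312}{3} \approx -4437.3$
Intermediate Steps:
$f = - \frac{20500}{3}$ ($f = \frac{5 \left(-2175 - 1925\right)}{3} = \frac{5}{3} \left(-4100\right) = - \frac{20500}{3} \approx -6833.3$)
$f - -2396 = - \frac{20500}{3} - -2396 = - \frac{20500}{3} + 2396 = - \frac{13312}{3}$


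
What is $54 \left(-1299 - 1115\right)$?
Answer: $-130356$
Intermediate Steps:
$54 \left(-1299 - 1115\right) = 54 \left(-2414\right) = -130356$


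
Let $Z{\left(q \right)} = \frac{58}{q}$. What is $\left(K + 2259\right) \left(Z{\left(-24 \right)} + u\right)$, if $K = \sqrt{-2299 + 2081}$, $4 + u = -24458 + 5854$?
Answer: $- \frac{168163725}{4} - \frac{223325 i \sqrt{218}}{12} \approx -4.2041 \cdot 10^{7} - 2.7478 \cdot 10^{5} i$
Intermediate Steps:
$u = -18608$ ($u = -4 + \left(-24458 + 5854\right) = -4 - 18604 = -18608$)
$K = i \sqrt{218}$ ($K = \sqrt{-218} = i \sqrt{218} \approx 14.765 i$)
$\left(K + 2259\right) \left(Z{\left(-24 \right)} + u\right) = \left(i \sqrt{218} + 2259\right) \left(\frac{58}{-24} - 18608\right) = \left(2259 + i \sqrt{218}\right) \left(58 \left(- \frac{1}{24}\right) - 18608\right) = \left(2259 + i \sqrt{218}\right) \left(- \frac{29}{12} - 18608\right) = \left(2259 + i \sqrt{218}\right) \left(- \frac{223325}{12}\right) = - \frac{168163725}{4} - \frac{223325 i \sqrt{218}}{12}$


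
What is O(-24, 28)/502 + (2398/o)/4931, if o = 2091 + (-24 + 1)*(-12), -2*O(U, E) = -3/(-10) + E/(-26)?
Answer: 1491826337/1523387282040 ≈ 0.00097928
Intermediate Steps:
O(U, E) = -3/20 + E/52 (O(U, E) = -(-3/(-10) + E/(-26))/2 = -(-3*(-⅒) + E*(-1/26))/2 = -(3/10 - E/26)/2 = -3/20 + E/52)
o = 2367 (o = 2091 - 23*(-12) = 2091 + 276 = 2367)
O(-24, 28)/502 + (2398/o)/4931 = (-3/20 + (1/52)*28)/502 + (2398/2367)/4931 = (-3/20 + 7/13)*(1/502) + (2398*(1/2367))*(1/4931) = (101/260)*(1/502) + (2398/2367)*(1/4931) = 101/130520 + 2398/11671677 = 1491826337/1523387282040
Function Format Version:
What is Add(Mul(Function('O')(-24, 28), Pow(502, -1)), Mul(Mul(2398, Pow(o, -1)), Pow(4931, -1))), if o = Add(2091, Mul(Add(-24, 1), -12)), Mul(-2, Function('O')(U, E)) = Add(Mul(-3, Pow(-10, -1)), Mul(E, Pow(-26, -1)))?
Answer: Rational(1491826337, 1523387282040) ≈ 0.00097928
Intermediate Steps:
Function('O')(U, E) = Add(Rational(-3, 20), Mul(Rational(1, 52), E)) (Function('O')(U, E) = Mul(Rational(-1, 2), Add(Mul(-3, Pow(-10, -1)), Mul(E, Pow(-26, -1)))) = Mul(Rational(-1, 2), Add(Mul(-3, Rational(-1, 10)), Mul(E, Rational(-1, 26)))) = Mul(Rational(-1, 2), Add(Rational(3, 10), Mul(Rational(-1, 26), E))) = Add(Rational(-3, 20), Mul(Rational(1, 52), E)))
o = 2367 (o = Add(2091, Mul(-23, -12)) = Add(2091, 276) = 2367)
Add(Mul(Function('O')(-24, 28), Pow(502, -1)), Mul(Mul(2398, Pow(o, -1)), Pow(4931, -1))) = Add(Mul(Add(Rational(-3, 20), Mul(Rational(1, 52), 28)), Pow(502, -1)), Mul(Mul(2398, Pow(2367, -1)), Pow(4931, -1))) = Add(Mul(Add(Rational(-3, 20), Rational(7, 13)), Rational(1, 502)), Mul(Mul(2398, Rational(1, 2367)), Rational(1, 4931))) = Add(Mul(Rational(101, 260), Rational(1, 502)), Mul(Rational(2398, 2367), Rational(1, 4931))) = Add(Rational(101, 130520), Rational(2398, 11671677)) = Rational(1491826337, 1523387282040)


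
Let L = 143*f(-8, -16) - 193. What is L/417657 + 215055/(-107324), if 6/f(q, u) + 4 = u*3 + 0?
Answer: -89841710513/44824619868 ≈ -2.0043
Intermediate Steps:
f(q, u) = 6/(-4 + 3*u) (f(q, u) = 6/(-4 + (u*3 + 0)) = 6/(-4 + (3*u + 0)) = 6/(-4 + 3*u))
L = -419/2 (L = 143*(6/(-4 + 3*(-16))) - 193 = 143*(6/(-4 - 48)) - 193 = 143*(6/(-52)) - 193 = 143*(6*(-1/52)) - 193 = 143*(-3/26) - 193 = -33/2 - 193 = -419/2 ≈ -209.50)
L/417657 + 215055/(-107324) = -419/2/417657 + 215055/(-107324) = -419/2*1/417657 + 215055*(-1/107324) = -419/835314 - 215055/107324 = -89841710513/44824619868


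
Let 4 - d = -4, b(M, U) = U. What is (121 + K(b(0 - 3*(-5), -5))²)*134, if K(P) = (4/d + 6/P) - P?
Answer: 934583/50 ≈ 18692.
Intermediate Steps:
d = 8 (d = 4 - 1*(-4) = 4 + 4 = 8)
K(P) = ½ - P + 6/P (K(P) = (4/8 + 6/P) - P = (4*(⅛) + 6/P) - P = (½ + 6/P) - P = ½ - P + 6/P)
(121 + K(b(0 - 3*(-5), -5))²)*134 = (121 + (½ - 1*(-5) + 6/(-5))²)*134 = (121 + (½ + 5 + 6*(-⅕))²)*134 = (121 + (½ + 5 - 6/5)²)*134 = (121 + (43/10)²)*134 = (121 + 1849/100)*134 = (13949/100)*134 = 934583/50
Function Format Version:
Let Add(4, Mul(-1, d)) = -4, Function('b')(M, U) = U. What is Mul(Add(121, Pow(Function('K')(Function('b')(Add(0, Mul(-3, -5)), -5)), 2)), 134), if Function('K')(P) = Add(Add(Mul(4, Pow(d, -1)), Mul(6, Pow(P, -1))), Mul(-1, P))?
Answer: Rational(934583, 50) ≈ 18692.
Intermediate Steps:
d = 8 (d = Add(4, Mul(-1, -4)) = Add(4, 4) = 8)
Function('K')(P) = Add(Rational(1, 2), Mul(-1, P), Mul(6, Pow(P, -1))) (Function('K')(P) = Add(Add(Mul(4, Pow(8, -1)), Mul(6, Pow(P, -1))), Mul(-1, P)) = Add(Add(Mul(4, Rational(1, 8)), Mul(6, Pow(P, -1))), Mul(-1, P)) = Add(Add(Rational(1, 2), Mul(6, Pow(P, -1))), Mul(-1, P)) = Add(Rational(1, 2), Mul(-1, P), Mul(6, Pow(P, -1))))
Mul(Add(121, Pow(Function('K')(Function('b')(Add(0, Mul(-3, -5)), -5)), 2)), 134) = Mul(Add(121, Pow(Add(Rational(1, 2), Mul(-1, -5), Mul(6, Pow(-5, -1))), 2)), 134) = Mul(Add(121, Pow(Add(Rational(1, 2), 5, Mul(6, Rational(-1, 5))), 2)), 134) = Mul(Add(121, Pow(Add(Rational(1, 2), 5, Rational(-6, 5)), 2)), 134) = Mul(Add(121, Pow(Rational(43, 10), 2)), 134) = Mul(Add(121, Rational(1849, 100)), 134) = Mul(Rational(13949, 100), 134) = Rational(934583, 50)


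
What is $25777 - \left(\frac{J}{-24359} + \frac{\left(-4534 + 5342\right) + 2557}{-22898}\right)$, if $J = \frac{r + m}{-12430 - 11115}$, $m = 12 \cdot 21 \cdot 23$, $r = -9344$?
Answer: $\frac{338524845693841809}{13132750734190} \approx 25777.0$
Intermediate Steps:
$m = 5796$ ($m = 252 \cdot 23 = 5796$)
$J = \frac{3548}{23545}$ ($J = \frac{-9344 + 5796}{-12430 - 11115} = - \frac{3548}{-23545} = \left(-3548\right) \left(- \frac{1}{23545}\right) = \frac{3548}{23545} \approx 0.15069$)
$25777 - \left(\frac{J}{-24359} + \frac{\left(-4534 + 5342\right) + 2557}{-22898}\right) = 25777 - \left(\frac{3548}{23545 \left(-24359\right)} + \frac{\left(-4534 + 5342\right) + 2557}{-22898}\right) = 25777 - \left(\frac{3548}{23545} \left(- \frac{1}{24359}\right) + \left(808 + 2557\right) \left(- \frac{1}{22898}\right)\right) = 25777 - \left(- \frac{3548}{573532655} + 3365 \left(- \frac{1}{22898}\right)\right) = 25777 - \left(- \frac{3548}{573532655} - \frac{3365}{22898}\right) = 25777 - - \frac{1930018626179}{13132750734190} = 25777 + \frac{1930018626179}{13132750734190} = \frac{338524845693841809}{13132750734190}$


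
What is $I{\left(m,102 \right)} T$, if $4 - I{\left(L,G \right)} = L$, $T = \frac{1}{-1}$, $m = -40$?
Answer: $-44$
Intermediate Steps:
$T = -1$
$I{\left(L,G \right)} = 4 - L$
$I{\left(m,102 \right)} T = \left(4 - -40\right) \left(-1\right) = \left(4 + 40\right) \left(-1\right) = 44 \left(-1\right) = -44$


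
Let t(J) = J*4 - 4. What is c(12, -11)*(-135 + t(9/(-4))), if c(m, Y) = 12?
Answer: -1776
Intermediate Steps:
t(J) = -4 + 4*J (t(J) = 4*J - 4 = -4 + 4*J)
c(12, -11)*(-135 + t(9/(-4))) = 12*(-135 + (-4 + 4*(9/(-4)))) = 12*(-135 + (-4 + 4*(9*(-1/4)))) = 12*(-135 + (-4 + 4*(-9/4))) = 12*(-135 + (-4 - 9)) = 12*(-135 - 13) = 12*(-148) = -1776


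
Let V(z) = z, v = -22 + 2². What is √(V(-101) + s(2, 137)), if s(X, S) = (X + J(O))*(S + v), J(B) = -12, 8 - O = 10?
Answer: I*√1291 ≈ 35.93*I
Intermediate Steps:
O = -2 (O = 8 - 1*10 = 8 - 10 = -2)
v = -18 (v = -22 + 4 = -18)
s(X, S) = (-18 + S)*(-12 + X) (s(X, S) = (X - 12)*(S - 18) = (-12 + X)*(-18 + S) = (-18 + S)*(-12 + X))
√(V(-101) + s(2, 137)) = √(-101 + (216 - 18*2 - 12*137 + 137*2)) = √(-101 + (216 - 36 - 1644 + 274)) = √(-101 - 1190) = √(-1291) = I*√1291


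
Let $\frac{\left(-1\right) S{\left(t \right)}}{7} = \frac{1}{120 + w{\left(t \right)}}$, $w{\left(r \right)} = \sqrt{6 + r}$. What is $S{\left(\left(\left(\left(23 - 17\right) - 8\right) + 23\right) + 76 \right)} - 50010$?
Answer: $- \frac{714993810}{14297} + \frac{7 \sqrt{103}}{14297} \approx -50010.0$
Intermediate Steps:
$S{\left(t \right)} = - \frac{7}{120 + \sqrt{6 + t}}$
$S{\left(\left(\left(\left(23 - 17\right) - 8\right) + 23\right) + 76 \right)} - 50010 = - \frac{7}{120 + \sqrt{6 + \left(\left(\left(\left(23 - 17\right) - 8\right) + 23\right) + 76\right)}} - 50010 = - \frac{7}{120 + \sqrt{6 + \left(\left(\left(6 - 8\right) + 23\right) + 76\right)}} - 50010 = - \frac{7}{120 + \sqrt{6 + \left(\left(-2 + 23\right) + 76\right)}} - 50010 = - \frac{7}{120 + \sqrt{6 + \left(21 + 76\right)}} - 50010 = - \frac{7}{120 + \sqrt{6 + 97}} - 50010 = - \frac{7}{120 + \sqrt{103}} - 50010 = -50010 - \frac{7}{120 + \sqrt{103}}$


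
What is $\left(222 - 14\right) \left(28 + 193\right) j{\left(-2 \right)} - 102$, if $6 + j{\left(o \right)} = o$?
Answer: $-367846$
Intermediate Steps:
$j{\left(o \right)} = -6 + o$
$\left(222 - 14\right) \left(28 + 193\right) j{\left(-2 \right)} - 102 = \left(222 - 14\right) \left(28 + 193\right) \left(-6 - 2\right) - 102 = 208 \cdot 221 \left(-8\right) - 102 = 45968 \left(-8\right) - 102 = -367744 - 102 = -367846$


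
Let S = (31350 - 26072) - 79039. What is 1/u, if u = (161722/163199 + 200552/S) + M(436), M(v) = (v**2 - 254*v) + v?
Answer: 12037721439/960444917065526 ≈ 1.2533e-5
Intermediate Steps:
M(v) = v**2 - 253*v
S = -73761 (S = 5278 - 79039 = -73761)
u = 960444917065526/12037721439 (u = (161722/163199 + 200552/(-73761)) + 436*(-253 + 436) = (161722*(1/163199) + 200552*(-1/73761)) + 436*183 = (161722/163199 - 200552/73761) + 79788 = -20801109406/12037721439 + 79788 = 960444917065526/12037721439 ≈ 79786.)
1/u = 1/(960444917065526/12037721439) = 12037721439/960444917065526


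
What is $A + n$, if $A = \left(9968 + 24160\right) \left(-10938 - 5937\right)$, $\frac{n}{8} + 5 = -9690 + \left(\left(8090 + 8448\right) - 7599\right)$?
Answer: $-575916048$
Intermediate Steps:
$n = -6048$ ($n = -40 + 8 \left(-9690 + \left(\left(8090 + 8448\right) - 7599\right)\right) = -40 + 8 \left(-9690 + \left(16538 - 7599\right)\right) = -40 + 8 \left(-9690 + 8939\right) = -40 + 8 \left(-751\right) = -40 - 6008 = -6048$)
$A = -575910000$ ($A = 34128 \left(-16875\right) = -575910000$)
$A + n = -575910000 - 6048 = -575916048$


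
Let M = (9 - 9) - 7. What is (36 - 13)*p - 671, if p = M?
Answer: -832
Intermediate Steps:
M = -7 (M = 0 - 7 = -7)
p = -7
(36 - 13)*p - 671 = (36 - 13)*(-7) - 671 = 23*(-7) - 671 = -161 - 671 = -832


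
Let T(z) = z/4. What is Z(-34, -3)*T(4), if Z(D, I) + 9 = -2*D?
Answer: 59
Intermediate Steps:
T(z) = z/4 (T(z) = z*(¼) = z/4)
Z(D, I) = -9 - 2*D
Z(-34, -3)*T(4) = (-9 - 2*(-34))*((¼)*4) = (-9 + 68)*1 = 59*1 = 59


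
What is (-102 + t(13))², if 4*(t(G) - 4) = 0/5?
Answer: 9604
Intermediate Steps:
t(G) = 4 (t(G) = 4 + (0/5)/4 = 4 + (0*(⅕))/4 = 4 + (¼)*0 = 4 + 0 = 4)
(-102 + t(13))² = (-102 + 4)² = (-98)² = 9604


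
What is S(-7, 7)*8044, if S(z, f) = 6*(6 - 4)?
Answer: 96528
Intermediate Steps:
S(z, f) = 12 (S(z, f) = 6*2 = 12)
S(-7, 7)*8044 = 12*8044 = 96528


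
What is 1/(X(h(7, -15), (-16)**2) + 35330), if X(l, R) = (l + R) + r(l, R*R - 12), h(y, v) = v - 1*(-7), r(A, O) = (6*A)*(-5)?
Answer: 1/35818 ≈ 2.7919e-5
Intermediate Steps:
r(A, O) = -30*A
h(y, v) = 7 + v (h(y, v) = v + 7 = 7 + v)
X(l, R) = R - 29*l (X(l, R) = (l + R) - 30*l = (R + l) - 30*l = R - 29*l)
1/(X(h(7, -15), (-16)**2) + 35330) = 1/(((-16)**2 - 29*(7 - 15)) + 35330) = 1/((256 - 29*(-8)) + 35330) = 1/((256 + 232) + 35330) = 1/(488 + 35330) = 1/35818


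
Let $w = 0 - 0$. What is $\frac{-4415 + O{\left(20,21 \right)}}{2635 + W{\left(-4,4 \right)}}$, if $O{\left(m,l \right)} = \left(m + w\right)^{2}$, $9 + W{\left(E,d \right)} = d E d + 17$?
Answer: $- \frac{4015}{2579} \approx -1.5568$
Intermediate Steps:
$w = 0$ ($w = 0 + 0 = 0$)
$W{\left(E,d \right)} = 8 + E d^{2}$ ($W{\left(E,d \right)} = -9 + \left(d E d + 17\right) = -9 + \left(E d d + 17\right) = -9 + \left(E d^{2} + 17\right) = -9 + \left(17 + E d^{2}\right) = 8 + E d^{2}$)
$O{\left(m,l \right)} = m^{2}$ ($O{\left(m,l \right)} = \left(m + 0\right)^{2} = m^{2}$)
$\frac{-4415 + O{\left(20,21 \right)}}{2635 + W{\left(-4,4 \right)}} = \frac{-4415 + 20^{2}}{2635 + \left(8 - 4 \cdot 4^{2}\right)} = \frac{-4415 + 400}{2635 + \left(8 - 64\right)} = - \frac{4015}{2635 + \left(8 - 64\right)} = - \frac{4015}{2635 - 56} = - \frac{4015}{2579}$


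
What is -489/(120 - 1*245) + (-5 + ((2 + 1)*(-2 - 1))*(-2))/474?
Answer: 233411/59250 ≈ 3.9394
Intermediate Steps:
-489/(120 - 1*245) + (-5 + ((2 + 1)*(-2 - 1))*(-2))/474 = -489/(120 - 245) + (-5 + (3*(-3))*(-2))*(1/474) = -489/(-125) + (-5 - 9*(-2))*(1/474) = -489*(-1/125) + (-5 + 18)*(1/474) = 489/125 + 13*(1/474) = 489/125 + 13/474 = 233411/59250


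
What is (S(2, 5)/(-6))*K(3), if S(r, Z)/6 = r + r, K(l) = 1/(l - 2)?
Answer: -4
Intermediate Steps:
K(l) = 1/(-2 + l)
S(r, Z) = 12*r (S(r, Z) = 6*(r + r) = 6*(2*r) = 12*r)
(S(2, 5)/(-6))*K(3) = ((12*2)/(-6))/(-2 + 3) = (24*(-1/6))/1 = -4*1 = -4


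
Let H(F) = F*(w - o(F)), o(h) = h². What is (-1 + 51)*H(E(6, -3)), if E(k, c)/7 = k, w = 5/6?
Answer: -3702650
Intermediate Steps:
w = ⅚ (w = 5*(⅙) = ⅚ ≈ 0.83333)
E(k, c) = 7*k
H(F) = F*(⅚ - F²)
(-1 + 51)*H(E(6, -3)) = (-1 + 51)*((7*6)*(⅚ - (7*6)²)) = 50*(42*(⅚ - 1*42²)) = 50*(42*(⅚ - 1*1764)) = 50*(42*(⅚ - 1764)) = 50*(42*(-10579/6)) = 50*(-74053) = -3702650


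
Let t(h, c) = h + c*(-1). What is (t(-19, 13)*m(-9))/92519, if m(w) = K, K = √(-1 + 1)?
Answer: 0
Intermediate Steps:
t(h, c) = h - c
K = 0 (K = √0 = 0)
m(w) = 0
(t(-19, 13)*m(-9))/92519 = ((-19 - 1*13)*0)/92519 = ((-19 - 13)*0)*(1/92519) = -32*0*(1/92519) = 0*(1/92519) = 0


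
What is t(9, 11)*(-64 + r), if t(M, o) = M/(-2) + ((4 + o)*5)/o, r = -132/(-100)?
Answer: -79917/550 ≈ -145.30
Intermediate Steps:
r = 33/25 (r = -132*(-1/100) = 33/25 ≈ 1.3200)
t(M, o) = -M/2 + (20 + 5*o)/o (t(M, o) = M*(-1/2) + (20 + 5*o)/o = -M/2 + (20 + 5*o)/o)
t(9, 11)*(-64 + r) = (5 + 20/11 - 1/2*9)*(-64 + 33/25) = (5 + 20*(1/11) - 9/2)*(-1567/25) = (5 + 20/11 - 9/2)*(-1567/25) = (51/22)*(-1567/25) = -79917/550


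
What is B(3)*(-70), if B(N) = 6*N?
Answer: -1260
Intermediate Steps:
B(3)*(-70) = (6*3)*(-70) = 18*(-70) = -1260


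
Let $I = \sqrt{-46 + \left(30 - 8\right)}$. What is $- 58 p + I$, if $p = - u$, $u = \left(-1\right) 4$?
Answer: $-232 + 2 i \sqrt{6} \approx -232.0 + 4.899 i$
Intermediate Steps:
$u = -4$
$I = 2 i \sqrt{6}$ ($I = \sqrt{-46 + \left(30 - 8\right)} = \sqrt{-46 + 22} = \sqrt{-24} = 2 i \sqrt{6} \approx 4.899 i$)
$p = 4$ ($p = \left(-1\right) \left(-4\right) = 4$)
$- 58 p + I = \left(-58\right) 4 + 2 i \sqrt{6} = -232 + 2 i \sqrt{6}$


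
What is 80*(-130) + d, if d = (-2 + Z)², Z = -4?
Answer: -10364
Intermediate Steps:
d = 36 (d = (-2 - 4)² = (-6)² = 36)
80*(-130) + d = 80*(-130) + 36 = -10400 + 36 = -10364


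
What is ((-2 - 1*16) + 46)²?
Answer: 784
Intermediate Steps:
((-2 - 1*16) + 46)² = ((-2 - 16) + 46)² = (-18 + 46)² = 28² = 784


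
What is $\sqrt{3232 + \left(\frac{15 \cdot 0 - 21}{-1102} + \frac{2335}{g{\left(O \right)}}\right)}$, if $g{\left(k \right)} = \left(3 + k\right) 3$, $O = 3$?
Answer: $\frac{5 \sqrt{367426085}}{1653} \approx 57.981$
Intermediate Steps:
$g{\left(k \right)} = 9 + 3 k$
$\sqrt{3232 + \left(\frac{15 \cdot 0 - 21}{-1102} + \frac{2335}{g{\left(O \right)}}\right)} = \sqrt{3232 + \left(\frac{15 \cdot 0 - 21}{-1102} + \frac{2335}{9 + 3 \cdot 3}\right)} = \sqrt{3232 + \left(\left(0 - 21\right) \left(- \frac{1}{1102}\right) + \frac{2335}{9 + 9}\right)} = \sqrt{3232 - \left(- \frac{21}{1102} - \frac{2335}{18}\right)} = \sqrt{3232 + \left(\frac{21}{1102} + 2335 \cdot \frac{1}{18}\right)} = \sqrt{3232 + \left(\frac{21}{1102} + \frac{2335}{18}\right)} = \sqrt{3232 + \frac{643387}{4959}} = \sqrt{\frac{16670875}{4959}} = \frac{5 \sqrt{367426085}}{1653}$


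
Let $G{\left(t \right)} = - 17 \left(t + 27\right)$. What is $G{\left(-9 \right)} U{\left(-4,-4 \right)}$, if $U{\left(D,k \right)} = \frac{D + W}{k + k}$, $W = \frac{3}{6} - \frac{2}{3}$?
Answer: $- \frac{1275}{8} \approx -159.38$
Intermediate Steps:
$G{\left(t \right)} = -459 - 17 t$ ($G{\left(t \right)} = - 17 \left(27 + t\right) = -459 - 17 t$)
$W = - \frac{1}{6}$ ($W = 3 \cdot \frac{1}{6} - \frac{2}{3} = \frac{1}{2} - \frac{2}{3} = - \frac{1}{6} \approx -0.16667$)
$U{\left(D,k \right)} = \frac{- \frac{1}{6} + D}{2 k}$ ($U{\left(D,k \right)} = \frac{D - \frac{1}{6}}{k + k} = \frac{- \frac{1}{6} + D}{2 k}$)
$G{\left(-9 \right)} U{\left(-4,-4 \right)} = \left(-459 - -153\right) \frac{-1 + 6 \left(-4\right)}{12 \left(-4\right)} = \left(-459 + 153\right) \frac{1}{12} \left(- \frac{1}{4}\right) \left(-1 - 24\right) = - 306 \cdot \frac{1}{12} \left(- \frac{1}{4}\right) \left(-25\right) = \left(-306\right) \frac{25}{48} = - \frac{1275}{8}$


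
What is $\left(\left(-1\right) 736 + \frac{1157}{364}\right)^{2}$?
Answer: $\frac{421029361}{784} \approx 5.3703 \cdot 10^{5}$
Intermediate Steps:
$\left(\left(-1\right) 736 + \frac{1157}{364}\right)^{2} = \left(-736 + 1157 \cdot \frac{1}{364}\right)^{2} = \left(-736 + \frac{89}{28}\right)^{2} = \left(- \frac{20519}{28}\right)^{2} = \frac{421029361}{784}$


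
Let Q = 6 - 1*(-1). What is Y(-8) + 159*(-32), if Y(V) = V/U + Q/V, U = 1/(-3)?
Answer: -40519/8 ≈ -5064.9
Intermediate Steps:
Q = 7 (Q = 6 + 1 = 7)
U = -⅓ (U = 1*(-⅓) = -⅓ ≈ -0.33333)
Y(V) = -3*V + 7/V (Y(V) = V/(-⅓) + 7/V = V*(-3) + 7/V = -3*V + 7/V)
Y(-8) + 159*(-32) = (-3*(-8) + 7/(-8)) + 159*(-32) = (24 + 7*(-⅛)) - 5088 = (24 - 7/8) - 5088 = 185/8 - 5088 = -40519/8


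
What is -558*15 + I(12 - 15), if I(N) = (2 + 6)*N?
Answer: -8394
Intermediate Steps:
I(N) = 8*N
-558*15 + I(12 - 15) = -558*15 + 8*(12 - 15) = -8370 + 8*(-3) = -8370 - 24 = -8394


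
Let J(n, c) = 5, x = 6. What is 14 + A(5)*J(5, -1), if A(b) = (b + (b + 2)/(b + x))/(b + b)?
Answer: 185/11 ≈ 16.818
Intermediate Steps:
A(b) = (b + (2 + b)/(6 + b))/(2*b) (A(b) = (b + (b + 2)/(b + 6))/(b + b) = (b + (2 + b)/(6 + b))/((2*b)) = (b + (2 + b)/(6 + b))*(1/(2*b)) = (b + (2 + b)/(6 + b))/(2*b))
14 + A(5)*J(5, -1) = 14 + ((½)*(2 + 5² + 7*5)/(5*(6 + 5)))*5 = 14 + ((½)*(⅕)*(2 + 25 + 35)/11)*5 = 14 + ((½)*(⅕)*(1/11)*62)*5 = 14 + (31/55)*5 = 14 + 31/11 = 185/11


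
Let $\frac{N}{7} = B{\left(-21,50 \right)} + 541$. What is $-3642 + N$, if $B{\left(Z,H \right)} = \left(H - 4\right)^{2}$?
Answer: $14957$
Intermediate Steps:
$B{\left(Z,H \right)} = \left(-4 + H\right)^{2}$
$N = 18599$ ($N = 7 \left(\left(-4 + 50\right)^{2} + 541\right) = 7 \left(46^{2} + 541\right) = 7 \left(2116 + 541\right) = 7 \cdot 2657 = 18599$)
$-3642 + N = -3642 + 18599 = 14957$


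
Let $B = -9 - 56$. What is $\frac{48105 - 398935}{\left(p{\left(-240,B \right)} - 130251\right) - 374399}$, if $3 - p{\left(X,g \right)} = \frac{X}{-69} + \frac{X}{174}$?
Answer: $\frac{234003610}{336600949} \approx 0.6952$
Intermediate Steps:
$B = -65$ ($B = -9 - 56 = -65$)
$p{\left(X,g \right)} = 3 + \frac{35 X}{4002}$ ($p{\left(X,g \right)} = 3 - \left(\frac{X}{-69} + \frac{X}{174}\right) = 3 - \left(X \left(- \frac{1}{69}\right) + X \frac{1}{174}\right) = 3 - \left(- \frac{X}{69} + \frac{X}{174}\right) = 3 - - \frac{35 X}{4002} = 3 + \frac{35 X}{4002}$)
$\frac{48105 - 398935}{\left(p{\left(-240,B \right)} - 130251\right) - 374399} = \frac{48105 - 398935}{\left(\left(3 + \frac{35}{4002} \left(-240\right)\right) - 130251\right) - 374399} = - \frac{350830}{\left(\left(3 - \frac{1400}{667}\right) - 130251\right) - 374399} = - \frac{350830}{\left(\frac{601}{667} - 130251\right) - 374399} = - \frac{350830}{- \frac{86876816}{667} - 374399} = - \frac{350830}{- \frac{336600949}{667}} = \left(-350830\right) \left(- \frac{667}{336600949}\right) = \frac{234003610}{336600949}$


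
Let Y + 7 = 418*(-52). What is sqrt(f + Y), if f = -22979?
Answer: I*sqrt(44722) ≈ 211.48*I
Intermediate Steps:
Y = -21743 (Y = -7 + 418*(-52) = -7 - 21736 = -21743)
sqrt(f + Y) = sqrt(-22979 - 21743) = sqrt(-44722) = I*sqrt(44722)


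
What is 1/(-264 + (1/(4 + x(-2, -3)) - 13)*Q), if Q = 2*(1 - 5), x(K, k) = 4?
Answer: -1/161 ≈ -0.0062112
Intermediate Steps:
Q = -8 (Q = 2*(-4) = -8)
1/(-264 + (1/(4 + x(-2, -3)) - 13)*Q) = 1/(-264 + (1/(4 + 4) - 13)*(-8)) = 1/(-264 + (1/8 - 13)*(-8)) = 1/(-264 + (⅛ - 13)*(-8)) = 1/(-264 - 103/8*(-8)) = 1/(-264 + 103) = 1/(-161) = -1/161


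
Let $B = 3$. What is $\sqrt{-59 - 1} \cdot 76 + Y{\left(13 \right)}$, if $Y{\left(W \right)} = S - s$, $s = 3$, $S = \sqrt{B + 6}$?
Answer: $152 i \sqrt{15} \approx 588.69 i$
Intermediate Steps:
$S = 3$ ($S = \sqrt{3 + 6} = \sqrt{9} = 3$)
$Y{\left(W \right)} = 0$ ($Y{\left(W \right)} = 3 - 3 = 0$)
$\sqrt{-59 - 1} \cdot 76 + Y{\left(13 \right)} = \sqrt{-59 - 1} \cdot 76 + 0 = \sqrt{-60} \cdot 76 + 0 = 2 i \sqrt{15} \cdot 76 + 0 = 152 i \sqrt{15} + 0 = 152 i \sqrt{15}$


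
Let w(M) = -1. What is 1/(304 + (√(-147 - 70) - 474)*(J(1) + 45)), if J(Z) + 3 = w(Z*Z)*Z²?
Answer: -19130/366321677 - 41*I*√217/366321677 ≈ -5.2222e-5 - 1.6487e-6*I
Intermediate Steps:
J(Z) = -3 - Z²
1/(304 + (√(-147 - 70) - 474)*(J(1) + 45)) = 1/(304 + (√(-147 - 70) - 474)*((-3 - 1*1²) + 45)) = 1/(304 + (√(-217) - 474)*((-3 - 1*1) + 45)) = 1/(304 + (I*√217 - 474)*((-3 - 1) + 45)) = 1/(304 + (-474 + I*√217)*(-4 + 45)) = 1/(304 + (-474 + I*√217)*41) = 1/(304 + (-19434 + 41*I*√217)) = 1/(-19130 + 41*I*√217)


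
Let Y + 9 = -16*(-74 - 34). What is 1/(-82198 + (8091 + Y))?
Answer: -1/72388 ≈ -1.3814e-5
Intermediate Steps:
Y = 1719 (Y = -9 - 16*(-74 - 34) = -9 - 16*(-108) = -9 + 1728 = 1719)
1/(-82198 + (8091 + Y)) = 1/(-82198 + (8091 + 1719)) = 1/(-82198 + 9810) = 1/(-72388) = -1/72388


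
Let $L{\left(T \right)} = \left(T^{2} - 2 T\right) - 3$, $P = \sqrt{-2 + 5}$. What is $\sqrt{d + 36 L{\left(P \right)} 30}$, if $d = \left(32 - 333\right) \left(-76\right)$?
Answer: $2 \sqrt{5719 - 540 \sqrt{3}} \approx 138.33$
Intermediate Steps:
$P = \sqrt{3} \approx 1.732$
$L{\left(T \right)} = -3 + T^{2} - 2 T$
$d = 22876$ ($d = \left(-301\right) \left(-76\right) = 22876$)
$\sqrt{d + 36 L{\left(P \right)} 30} = \sqrt{22876 + 36 \left(-3 + \left(\sqrt{3}\right)^{2} - 2 \sqrt{3}\right) 30} = \sqrt{22876 + 36 \left(-3 + 3 - 2 \sqrt{3}\right) 30} = \sqrt{22876 + 36 \left(- 2 \sqrt{3}\right) 30} = \sqrt{22876 + - 72 \sqrt{3} \cdot 30} = \sqrt{22876 - 2160 \sqrt{3}}$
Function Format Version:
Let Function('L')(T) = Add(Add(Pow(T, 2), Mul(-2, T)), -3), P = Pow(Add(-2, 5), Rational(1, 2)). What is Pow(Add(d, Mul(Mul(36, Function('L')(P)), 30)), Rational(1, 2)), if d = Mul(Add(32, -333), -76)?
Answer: Mul(2, Pow(Add(5719, Mul(-540, Pow(3, Rational(1, 2)))), Rational(1, 2))) ≈ 138.33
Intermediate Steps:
P = Pow(3, Rational(1, 2)) ≈ 1.7320
Function('L')(T) = Add(-3, Pow(T, 2), Mul(-2, T))
d = 22876 (d = Mul(-301, -76) = 22876)
Pow(Add(d, Mul(Mul(36, Function('L')(P)), 30)), Rational(1, 2)) = Pow(Add(22876, Mul(Mul(36, Add(-3, Pow(Pow(3, Rational(1, 2)), 2), Mul(-2, Pow(3, Rational(1, 2))))), 30)), Rational(1, 2)) = Pow(Add(22876, Mul(Mul(36, Add(-3, 3, Mul(-2, Pow(3, Rational(1, 2))))), 30)), Rational(1, 2)) = Pow(Add(22876, Mul(Mul(36, Mul(-2, Pow(3, Rational(1, 2)))), 30)), Rational(1, 2)) = Pow(Add(22876, Mul(Mul(-72, Pow(3, Rational(1, 2))), 30)), Rational(1, 2)) = Pow(Add(22876, Mul(-2160, Pow(3, Rational(1, 2)))), Rational(1, 2))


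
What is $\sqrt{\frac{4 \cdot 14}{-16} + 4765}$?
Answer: $\frac{\sqrt{19046}}{2} \approx 69.004$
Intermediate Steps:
$\sqrt{\frac{4 \cdot 14}{-16} + 4765} = \sqrt{56 \left(- \frac{1}{16}\right) + 4765} = \sqrt{- \frac{7}{2} + 4765} = \sqrt{\frac{9523}{2}} = \frac{\sqrt{19046}}{2}$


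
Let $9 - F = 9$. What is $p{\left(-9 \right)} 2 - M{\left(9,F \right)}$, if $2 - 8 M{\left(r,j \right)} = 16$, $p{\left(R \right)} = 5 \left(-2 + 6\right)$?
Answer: $\frac{167}{4} \approx 41.75$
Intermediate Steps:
$F = 0$ ($F = 9 - 9 = 0$)
$p{\left(R \right)} = 20$ ($p{\left(R \right)} = 5 \cdot 4 = 20$)
$M{\left(r,j \right)} = - \frac{7}{4}$ ($M{\left(r,j \right)} = \frac{1}{4} - 2 = - \frac{7}{4}$)
$p{\left(-9 \right)} 2 - M{\left(9,F \right)} = 20 \cdot 2 - - \frac{7}{4} = 40 + \frac{7}{4} = \frac{167}{4}$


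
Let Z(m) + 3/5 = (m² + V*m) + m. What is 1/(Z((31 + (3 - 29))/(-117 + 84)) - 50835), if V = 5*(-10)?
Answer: -5445/276759292 ≈ -1.9674e-5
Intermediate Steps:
V = -50
Z(m) = -⅗ + m² - 49*m (Z(m) = -⅗ + ((m² - 50*m) + m) = -⅗ + (m² - 49*m) = -⅗ + m² - 49*m)
1/(Z((31 + (3 - 29))/(-117 + 84)) - 50835) = 1/((-⅗ + ((31 + (3 - 29))/(-117 + 84))² - 49*(31 + (3 - 29))/(-117 + 84)) - 50835) = 1/((-⅗ + ((31 - 26)/(-33))² - 49*(31 - 26)/(-33)) - 50835) = 1/((-⅗ + (5*(-1/33))² - 245*(-1)/33) - 50835) = 1/((-⅗ + (-5/33)² - 49*(-5/33)) - 50835) = 1/((-⅗ + 25/1089 + 245/33) - 50835) = 1/(37283/5445 - 50835) = 1/(-276759292/5445) = -5445/276759292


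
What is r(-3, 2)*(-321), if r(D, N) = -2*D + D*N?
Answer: 0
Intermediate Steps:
r(-3, 2)*(-321) = -3*(-2 + 2)*(-321) = -3*0*(-321) = 0*(-321) = 0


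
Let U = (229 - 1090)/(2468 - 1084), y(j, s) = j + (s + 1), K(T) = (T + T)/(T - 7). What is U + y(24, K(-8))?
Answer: 528229/20760 ≈ 25.445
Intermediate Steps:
K(T) = 2*T/(-7 + T) (K(T) = (2*T)/(-7 + T) = 2*T/(-7 + T))
y(j, s) = 1 + j + s (y(j, s) = j + (1 + s) = 1 + j + s)
U = -861/1384 ≈ -0.62211
U + y(24, K(-8)) = -861/1384 + (1 + 24 + 2*(-8)/(-7 - 8)) = -861/1384 + (1 + 24 + 2*(-8)/(-15)) = -861/1384 + (1 + 24 + 2*(-8)*(-1/15)) = -861/1384 + (1 + 24 + 16/15) = -861/1384 + 391/15 = 528229/20760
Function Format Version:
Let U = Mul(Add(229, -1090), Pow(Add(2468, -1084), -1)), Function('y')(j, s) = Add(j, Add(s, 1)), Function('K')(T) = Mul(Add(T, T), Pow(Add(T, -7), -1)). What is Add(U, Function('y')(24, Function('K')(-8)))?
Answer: Rational(528229, 20760) ≈ 25.445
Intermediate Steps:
Function('K')(T) = Mul(2, T, Pow(Add(-7, T), -1)) (Function('K')(T) = Mul(Mul(2, T), Pow(Add(-7, T), -1)) = Mul(2, T, Pow(Add(-7, T), -1)))
Function('y')(j, s) = Add(1, j, s) (Function('y')(j, s) = Add(j, Add(1, s)) = Add(1, j, s))
U = Rational(-861, 1384) (U = Mul(-861, Pow(1384, -1)) = Mul(-861, Rational(1, 1384)) = Rational(-861, 1384) ≈ -0.62211)
Add(U, Function('y')(24, Function('K')(-8))) = Add(Rational(-861, 1384), Add(1, 24, Mul(2, -8, Pow(Add(-7, -8), -1)))) = Add(Rational(-861, 1384), Add(1, 24, Mul(2, -8, Pow(-15, -1)))) = Add(Rational(-861, 1384), Add(1, 24, Mul(2, -8, Rational(-1, 15)))) = Add(Rational(-861, 1384), Add(1, 24, Rational(16, 15))) = Add(Rational(-861, 1384), Rational(391, 15)) = Rational(528229, 20760)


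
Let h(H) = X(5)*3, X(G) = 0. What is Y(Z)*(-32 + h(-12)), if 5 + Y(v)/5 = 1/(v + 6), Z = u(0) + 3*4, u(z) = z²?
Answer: 7120/9 ≈ 791.11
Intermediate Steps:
Z = 12 (Z = 0² + 3*4 = 0 + 12 = 12)
Y(v) = -25 + 5/(6 + v) (Y(v) = -25 + 5/(v + 6) = -25 + 5/(6 + v))
h(H) = 0 (h(H) = 0*3 = 0)
Y(Z)*(-32 + h(-12)) = (5*(-29 - 5*12)/(6 + 12))*(-32 + 0) = (5*(-29 - 60)/18)*(-32) = (5*(1/18)*(-89))*(-32) = -445/18*(-32) = 7120/9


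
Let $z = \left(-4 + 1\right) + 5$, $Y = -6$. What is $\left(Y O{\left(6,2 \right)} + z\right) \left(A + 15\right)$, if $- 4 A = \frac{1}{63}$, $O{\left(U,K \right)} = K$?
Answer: $- \frac{18895}{126} \approx -149.96$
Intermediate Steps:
$A = - \frac{1}{252}$ ($A = - \frac{1}{4 \cdot 63} = \left(- \frac{1}{4}\right) \frac{1}{63} = - \frac{1}{252} \approx -0.0039683$)
$z = 2$ ($z = -3 + 5 = 2$)
$\left(Y O{\left(6,2 \right)} + z\right) \left(A + 15\right) = \left(\left(-6\right) 2 + 2\right) \left(- \frac{1}{252} + 15\right) = \left(-12 + 2\right) \frac{3779}{252} = \left(-10\right) \frac{3779}{252} = - \frac{18895}{126}$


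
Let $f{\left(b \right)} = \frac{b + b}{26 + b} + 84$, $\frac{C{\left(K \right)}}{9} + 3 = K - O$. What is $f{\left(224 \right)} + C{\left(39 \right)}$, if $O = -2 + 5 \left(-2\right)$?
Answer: $\frac{64724}{125} \approx 517.79$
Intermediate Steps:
$O = -12$ ($O = -2 - 10 = -12$)
$C{\left(K \right)} = 81 + 9 K$ ($C{\left(K \right)} = -27 + 9 \left(K - -12\right) = -27 + 9 \left(K + 12\right) = -27 + 9 \left(12 + K\right) = -27 + \left(108 + 9 K\right) = 81 + 9 K$)
$f{\left(b \right)} = 84 + \frac{2 b}{26 + b}$ ($f{\left(b \right)} = \frac{2 b}{26 + b} + 84 = 84 + \frac{2 b}{26 + b}$)
$f{\left(224 \right)} + C{\left(39 \right)} = \frac{2 \left(1092 + 43 \cdot 224\right)}{26 + 224} + \left(81 + 9 \cdot 39\right) = \frac{2 \left(1092 + 9632\right)}{250} + \left(81 + 351\right) = 2 \cdot \frac{1}{250} \cdot 10724 + 432 = \frac{10724}{125} + 432 = \frac{64724}{125}$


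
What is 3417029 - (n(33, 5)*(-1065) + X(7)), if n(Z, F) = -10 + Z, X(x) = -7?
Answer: 3441531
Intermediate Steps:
3417029 - (n(33, 5)*(-1065) + X(7)) = 3417029 - ((-10 + 33)*(-1065) - 7) = 3417029 - (23*(-1065) - 7) = 3417029 - (-24495 - 7) = 3417029 - 1*(-24502) = 3417029 + 24502 = 3441531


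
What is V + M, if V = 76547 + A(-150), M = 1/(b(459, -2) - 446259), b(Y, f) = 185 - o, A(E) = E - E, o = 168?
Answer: 34158486373/446242 ≈ 76547.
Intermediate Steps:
A(E) = 0
b(Y, f) = 17 (b(Y, f) = 185 - 1*168 = 185 - 168 = 17)
M = -1/446242 (M = 1/(17 - 446259) = 1/(-446242) = -1/446242 ≈ -2.2409e-6)
V = 76547 (V = 76547 + 0 = 76547)
V + M = 76547 - 1/446242 = 34158486373/446242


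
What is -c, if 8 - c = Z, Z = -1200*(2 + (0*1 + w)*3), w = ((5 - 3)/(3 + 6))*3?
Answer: -4808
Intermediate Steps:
w = ⅔ (w = (2/9)*3 = ⅔ ≈ 0.66667)
Z = -4800 (Z = -1200*(2 + (0*1 + ⅔)*3) = -1200*(2 + (0 + ⅔)*3) = -1200*(2 + (⅔)*3) = -1200*(2 + 2) = -1200*4 = -4800)
c = 4808 (c = 8 - 1*(-4800) = 8 + 4800 = 4808)
-c = -1*4808 = -4808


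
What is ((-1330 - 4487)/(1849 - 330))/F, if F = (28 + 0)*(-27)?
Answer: 277/54684 ≈ 0.0050655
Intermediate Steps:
F = -756 (F = 28*(-27) = -756)
((-1330 - 4487)/(1849 - 330))/F = ((-1330 - 4487)/(1849 - 330))/(-756) = -5817/1519*(-1/756) = -5817*1/1519*(-1/756) = -831/217*(-1/756) = 277/54684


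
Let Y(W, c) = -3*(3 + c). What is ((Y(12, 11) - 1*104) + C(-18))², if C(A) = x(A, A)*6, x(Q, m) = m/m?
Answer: 19600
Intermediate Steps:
x(Q, m) = 1
Y(W, c) = -9 - 3*c
C(A) = 6 (C(A) = 1*6 = 6)
((Y(12, 11) - 1*104) + C(-18))² = (((-9 - 3*11) - 1*104) + 6)² = (((-9 - 33) - 104) + 6)² = ((-42 - 104) + 6)² = (-146 + 6)² = (-140)² = 19600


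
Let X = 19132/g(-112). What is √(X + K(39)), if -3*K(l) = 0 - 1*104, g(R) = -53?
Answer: 2*I*√2062389/159 ≈ 18.064*I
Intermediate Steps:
K(l) = 104/3 (K(l) = -(0 - 1*104)/3 = -(0 - 104)/3 = -⅓*(-104) = 104/3)
X = -19132/53 (X = 19132/(-53) = 19132*(-1/53) = -19132/53 ≈ -360.98)
√(X + K(39)) = √(-19132/53 + 104/3) = √(-51884/159) = 2*I*√2062389/159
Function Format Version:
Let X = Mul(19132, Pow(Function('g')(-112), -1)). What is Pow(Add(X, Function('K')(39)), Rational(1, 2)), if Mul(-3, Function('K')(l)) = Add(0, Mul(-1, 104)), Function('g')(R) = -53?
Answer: Mul(Rational(2, 159), I, Pow(2062389, Rational(1, 2))) ≈ Mul(18.064, I)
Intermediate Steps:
Function('K')(l) = Rational(104, 3) (Function('K')(l) = Mul(Rational(-1, 3), Add(0, Mul(-1, 104))) = Mul(Rational(-1, 3), Add(0, -104)) = Mul(Rational(-1, 3), -104) = Rational(104, 3))
X = Rational(-19132, 53) (X = Mul(19132, Pow(-53, -1)) = Mul(19132, Rational(-1, 53)) = Rational(-19132, 53) ≈ -360.98)
Pow(Add(X, Function('K')(39)), Rational(1, 2)) = Pow(Add(Rational(-19132, 53), Rational(104, 3)), Rational(1, 2)) = Pow(Rational(-51884, 159), Rational(1, 2)) = Mul(Rational(2, 159), I, Pow(2062389, Rational(1, 2)))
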